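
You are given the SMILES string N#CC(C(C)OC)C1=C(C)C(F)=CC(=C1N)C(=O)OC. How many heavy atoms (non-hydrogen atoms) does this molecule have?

20

Every atom symbol written in the SMILES (organic subset) is one heavy atom; implicit H are not written.
Heavy atoms by element → C:14, F:1, N:2, O:3.
Total: 20.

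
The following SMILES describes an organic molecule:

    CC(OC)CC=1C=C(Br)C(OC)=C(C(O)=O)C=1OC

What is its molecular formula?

C13H17BrO5

Walk through each heavy atom and fill implicit hydrogens from standard valence (C 4, N 3, O 2, S 2, halogen 1):
  atom 1: C, bond orders sum to 1 (valence 4) → 3 H
  atom 2: C, bond orders sum to 3 (valence 4) → 1 H
  atom 3: O, bond orders sum to 2 (valence 2) → 0 H
  atom 4: C, bond orders sum to 1 (valence 4) → 3 H
  atom 5: C, bond orders sum to 2 (valence 4) → 2 H
  atom 6: C, bond orders sum to 4 (valence 4) → 0 H
  atom 7: C, bond orders sum to 3 (valence 4) → 1 H
  atom 8: C, bond orders sum to 4 (valence 4) → 0 H
  atom 9: Br (halogen, monovalent) → 0 H
  atom 10: C, bond orders sum to 4 (valence 4) → 0 H
  atom 11: O, bond orders sum to 2 (valence 2) → 0 H
  atom 12: C, bond orders sum to 1 (valence 4) → 3 H
  atom 13: C, bond orders sum to 4 (valence 4) → 0 H
  atom 14: C, bond orders sum to 4 (valence 4) → 0 H
  atom 15: O, bond orders sum to 1 (valence 2) → 1 H
  atom 16: O, bond orders sum to 2 (valence 2) → 0 H
  atom 17: C, bond orders sum to 4 (valence 4) → 0 H
  atom 18: O, bond orders sum to 2 (valence 2) → 0 H
  atom 19: C, bond orders sum to 1 (valence 4) → 3 H
Totals → C:13, H:17, Br:1, O:5.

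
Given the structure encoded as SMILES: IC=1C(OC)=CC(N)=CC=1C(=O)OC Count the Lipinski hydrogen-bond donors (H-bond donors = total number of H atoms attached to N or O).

Donors: find every N or O and count the H atoms it carries.
  atom 4 (O): bond orders sum to 2 → 0 H
  atom 8 (N): bond orders sum to 1 → 2 H
  atom 12 (O): bond orders sum to 2 → 0 H
  atom 13 (O): bond orders sum to 2 → 0 H
Lipinski HBD = 2.

2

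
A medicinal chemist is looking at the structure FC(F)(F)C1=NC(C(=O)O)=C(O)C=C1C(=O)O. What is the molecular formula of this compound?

C8H4F3NO5

Walk through each heavy atom and fill implicit hydrogens from standard valence (C 4, N 3, O 2, S 2, halogen 1):
  atom 1: F (halogen, monovalent) → 0 H
  atom 2: C, bond orders sum to 4 (valence 4) → 0 H
  atom 3: F (halogen, monovalent) → 0 H
  atom 4: F (halogen, monovalent) → 0 H
  atom 5: C, bond orders sum to 4 (valence 4) → 0 H
  atom 6: N, bond orders sum to 3 (valence 3) → 0 H
  atom 7: C, bond orders sum to 4 (valence 4) → 0 H
  atom 8: C, bond orders sum to 4 (valence 4) → 0 H
  atom 9: O, bond orders sum to 2 (valence 2) → 0 H
  atom 10: O, bond orders sum to 1 (valence 2) → 1 H
  atom 11: C, bond orders sum to 4 (valence 4) → 0 H
  atom 12: O, bond orders sum to 1 (valence 2) → 1 H
  atom 13: C, bond orders sum to 3 (valence 4) → 1 H
  atom 14: C, bond orders sum to 4 (valence 4) → 0 H
  atom 15: C, bond orders sum to 4 (valence 4) → 0 H
  atom 16: O, bond orders sum to 2 (valence 2) → 0 H
  atom 17: O, bond orders sum to 1 (valence 2) → 1 H
Totals → C:8, H:4, F:3, N:1, O:5.
In Hill order: C8H4F3NO5.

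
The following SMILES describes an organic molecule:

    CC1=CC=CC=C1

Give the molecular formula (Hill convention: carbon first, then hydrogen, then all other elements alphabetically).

C7H8

Walk through each heavy atom and fill implicit hydrogens from standard valence (C 4, N 3, O 2, S 2, halogen 1):
  atom 1: C, bond orders sum to 1 (valence 4) → 3 H
  atom 2: C, bond orders sum to 4 (valence 4) → 0 H
  atom 3: C, bond orders sum to 3 (valence 4) → 1 H
  atom 4: C, bond orders sum to 3 (valence 4) → 1 H
  atom 5: C, bond orders sum to 3 (valence 4) → 1 H
  atom 6: C, bond orders sum to 3 (valence 4) → 1 H
  atom 7: C, bond orders sum to 3 (valence 4) → 1 H
Totals → C:7, H:8.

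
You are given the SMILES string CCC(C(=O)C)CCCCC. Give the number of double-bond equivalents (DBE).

Degree of unsaturation = (number of rings) + (number of π bonds).
Ring closures in the SMILES: 0.
π bonds: 1 double bond (each 1 DoU) → 1 DoU from unsaturation.
Total DoU = 0 + 1 = 1.

1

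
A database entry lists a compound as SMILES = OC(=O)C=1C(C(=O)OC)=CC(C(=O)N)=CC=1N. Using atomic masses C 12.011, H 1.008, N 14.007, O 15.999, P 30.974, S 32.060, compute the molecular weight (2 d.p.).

238.20 g/mol

First, the molecular formula is C10H10N2O5 (counting implicit H from valence).
  C: 10 × 12.011 = 120.110
  H: 10 × 1.008 = 10.080
  N: 2 × 14.007 = 28.014
  O: 5 × 15.999 = 79.995
Sum: 10×12.011 + 10×1.008 + 2×14.007 + 5×15.999 = 238.199 → 238.20 g/mol.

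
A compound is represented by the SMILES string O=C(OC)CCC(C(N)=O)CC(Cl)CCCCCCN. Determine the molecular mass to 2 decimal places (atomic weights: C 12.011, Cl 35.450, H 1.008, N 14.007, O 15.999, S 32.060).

306.83 g/mol

First, the molecular formula is C14H27ClN2O3 (counting implicit H from valence).
  C: 14 × 12.011 = 168.154
  Cl: 1 × 35.450 = 35.450
  H: 27 × 1.008 = 27.216
  N: 2 × 14.007 = 28.014
  O: 3 × 15.999 = 47.997
Sum: 14×12.011 + 1×35.450 + 27×1.008 + 2×14.007 + 3×15.999 = 306.831 → 306.83 g/mol.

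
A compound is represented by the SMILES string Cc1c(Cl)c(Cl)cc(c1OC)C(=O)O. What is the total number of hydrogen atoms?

8

Walk through each heavy atom and fill implicit hydrogens from standard valence (C 4, N 3, O 2, S 2, halogen 1); for lowercase aromatic atoms, an aromatic c carries 1 H when it has two neighbours and 0 H with three, and aromatic n carries 0 H:
  atom 1: C, bond orders sum to 1 (valence 4) → 3 H
  atom 2: aromatic c, 3 neighbours → 0 H
  atom 3: aromatic c, 3 neighbours → 0 H
  atom 4: Cl (halogen, monovalent) → 0 H
  atom 5: aromatic c, 3 neighbours → 0 H
  atom 6: Cl (halogen, monovalent) → 0 H
  atom 7: aromatic c, 2 neighbours → 1 H
  atom 8: aromatic c, 3 neighbours → 0 H
  atom 9: aromatic c, 3 neighbours → 0 H
  atom 10: O, bond orders sum to 2 (valence 2) → 0 H
  atom 11: C, bond orders sum to 1 (valence 4) → 3 H
  atom 12: C, bond orders sum to 4 (valence 4) → 0 H
  atom 13: O, bond orders sum to 2 (valence 2) → 0 H
  atom 14: O, bond orders sum to 1 (valence 2) → 1 H
Total hydrogens: 8.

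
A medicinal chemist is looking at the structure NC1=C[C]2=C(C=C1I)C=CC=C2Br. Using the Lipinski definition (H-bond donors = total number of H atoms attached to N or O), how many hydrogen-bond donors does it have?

Donors: find every N or O and count the H atoms it carries.
  atom 1 (N): bond orders sum to 1 → 2 H
Lipinski HBD = 2.

2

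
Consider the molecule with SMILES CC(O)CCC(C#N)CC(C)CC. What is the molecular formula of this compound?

Walk through each heavy atom and fill implicit hydrogens from standard valence (C 4, N 3, O 2, S 2, halogen 1):
  atom 1: C, bond orders sum to 1 (valence 4) → 3 H
  atom 2: C, bond orders sum to 3 (valence 4) → 1 H
  atom 3: O, bond orders sum to 1 (valence 2) → 1 H
  atom 4: C, bond orders sum to 2 (valence 4) → 2 H
  atom 5: C, bond orders sum to 2 (valence 4) → 2 H
  atom 6: C, bond orders sum to 3 (valence 4) → 1 H
  atom 7: C, bond orders sum to 4 (valence 4) → 0 H
  atom 8: N, bond orders sum to 3 (valence 3) → 0 H
  atom 9: C, bond orders sum to 2 (valence 4) → 2 H
  atom 10: C, bond orders sum to 3 (valence 4) → 1 H
  atom 11: C, bond orders sum to 1 (valence 4) → 3 H
  atom 12: C, bond orders sum to 2 (valence 4) → 2 H
  atom 13: C, bond orders sum to 1 (valence 4) → 3 H
Totals → C:11, H:21, N:1, O:1.

C11H21NO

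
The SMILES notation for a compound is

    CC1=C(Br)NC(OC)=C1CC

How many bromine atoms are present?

1

Scan the SMILES for Br atoms (remember two-letter symbols like Cl and Br are single atoms).
Bromine count: 1.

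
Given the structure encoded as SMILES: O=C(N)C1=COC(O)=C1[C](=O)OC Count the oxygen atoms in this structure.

Scan the SMILES for O atoms (remember two-letter symbols like Cl and Br are single atoms).
Oxygen count: 5.

5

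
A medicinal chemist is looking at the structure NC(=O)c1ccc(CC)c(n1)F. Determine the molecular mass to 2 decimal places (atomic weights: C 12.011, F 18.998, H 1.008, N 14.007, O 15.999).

First, the molecular formula is C8H9FN2O (counting implicit H from valence).
  C: 8 × 12.011 = 96.088
  F: 1 × 18.998 = 18.998
  H: 9 × 1.008 = 9.072
  N: 2 × 14.007 = 28.014
  O: 1 × 15.999 = 15.999
Sum: 8×12.011 + 1×18.998 + 9×1.008 + 2×14.007 + 1×15.999 = 168.171 → 168.17 g/mol.

168.17 g/mol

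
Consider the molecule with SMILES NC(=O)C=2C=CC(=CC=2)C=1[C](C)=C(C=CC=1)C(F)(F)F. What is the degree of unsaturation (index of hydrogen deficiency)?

9

Degree of unsaturation = (number of rings) + (number of π bonds).
Ring closures in the SMILES: 2.
π bonds: 7 double bonds (each 1 DoU) → 7 DoU from unsaturation.
Total DoU = 2 + 7 = 9.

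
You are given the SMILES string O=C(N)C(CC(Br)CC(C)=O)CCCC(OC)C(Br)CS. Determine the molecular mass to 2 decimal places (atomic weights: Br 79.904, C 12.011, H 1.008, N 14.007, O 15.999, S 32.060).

First, the molecular formula is C14H25Br2NO3S (counting implicit H from valence).
  Br: 2 × 79.904 = 159.808
  C: 14 × 12.011 = 168.154
  H: 25 × 1.008 = 25.200
  N: 1 × 14.007 = 14.007
  O: 3 × 15.999 = 47.997
  S: 1 × 32.060 = 32.060
Sum: 2×79.904 + 14×12.011 + 25×1.008 + 1×14.007 + 3×15.999 + 1×32.060 = 447.226 → 447.23 g/mol.

447.23 g/mol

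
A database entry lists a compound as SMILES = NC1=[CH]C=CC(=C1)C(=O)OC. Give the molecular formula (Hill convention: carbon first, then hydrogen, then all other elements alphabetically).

Walk through each heavy atom and fill implicit hydrogens from standard valence (C 4, N 3, O 2, S 2, halogen 1):
  atom 1: N, bond orders sum to 1 (valence 3) → 2 H
  atom 2: C, bond orders sum to 4 (valence 4) → 0 H
  atom 3: C with explicit H count 1
  atom 4: C, bond orders sum to 3 (valence 4) → 1 H
  atom 5: C, bond orders sum to 3 (valence 4) → 1 H
  atom 6: C, bond orders sum to 4 (valence 4) → 0 H
  atom 7: C, bond orders sum to 3 (valence 4) → 1 H
  atom 8: C, bond orders sum to 4 (valence 4) → 0 H
  atom 9: O, bond orders sum to 2 (valence 2) → 0 H
  atom 10: O, bond orders sum to 2 (valence 2) → 0 H
  atom 11: C, bond orders sum to 1 (valence 4) → 3 H
Totals → C:8, H:9, N:1, O:2.

C8H9NO2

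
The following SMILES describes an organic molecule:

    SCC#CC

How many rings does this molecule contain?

In SMILES, each pair of matching ring-closure digits denotes one ring-closing bond; the number of such bonds equals the number of independent rings.
Ring-closure bonds here: 0.

0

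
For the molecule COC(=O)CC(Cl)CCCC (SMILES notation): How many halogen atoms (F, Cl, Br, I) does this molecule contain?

1

Halogen atoms appear at heavy-atom position 7 (1×Cl).
Other groups present: 1 ester.
Halogen count: 1.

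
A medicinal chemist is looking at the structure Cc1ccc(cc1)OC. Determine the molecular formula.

Walk through each heavy atom and fill implicit hydrogens from standard valence (C 4, N 3, O 2, S 2, halogen 1); for lowercase aromatic atoms, an aromatic c carries 1 H when it has two neighbours and 0 H with three, and aromatic n carries 0 H:
  atom 1: C, bond orders sum to 1 (valence 4) → 3 H
  atom 2: aromatic c, 3 neighbours → 0 H
  atom 3: aromatic c, 2 neighbours → 1 H
  atom 4: aromatic c, 2 neighbours → 1 H
  atom 5: aromatic c, 3 neighbours → 0 H
  atom 6: aromatic c, 2 neighbours → 1 H
  atom 7: aromatic c, 2 neighbours → 1 H
  atom 8: O, bond orders sum to 2 (valence 2) → 0 H
  atom 9: C, bond orders sum to 1 (valence 4) → 3 H
Totals → C:8, H:10, O:1.

C8H10O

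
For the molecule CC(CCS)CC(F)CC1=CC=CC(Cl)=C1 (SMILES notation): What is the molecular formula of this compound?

C13H18ClFS

Walk through each heavy atom and fill implicit hydrogens from standard valence (C 4, N 3, O 2, S 2, halogen 1):
  atom 1: C, bond orders sum to 1 (valence 4) → 3 H
  atom 2: C, bond orders sum to 3 (valence 4) → 1 H
  atom 3: C, bond orders sum to 2 (valence 4) → 2 H
  atom 4: C, bond orders sum to 2 (valence 4) → 2 H
  atom 5: S, bond orders sum to 1 (valence 2) → 1 H
  atom 6: C, bond orders sum to 2 (valence 4) → 2 H
  atom 7: C, bond orders sum to 3 (valence 4) → 1 H
  atom 8: F (halogen, monovalent) → 0 H
  atom 9: C, bond orders sum to 2 (valence 4) → 2 H
  atom 10: C, bond orders sum to 4 (valence 4) → 0 H
  atom 11: C, bond orders sum to 3 (valence 4) → 1 H
  atom 12: C, bond orders sum to 3 (valence 4) → 1 H
  atom 13: C, bond orders sum to 3 (valence 4) → 1 H
  atom 14: C, bond orders sum to 4 (valence 4) → 0 H
  atom 15: Cl (halogen, monovalent) → 0 H
  atom 16: C, bond orders sum to 3 (valence 4) → 1 H
Totals → C:13, H:18, Cl:1, F:1, S:1.
In Hill order: C13H18ClFS.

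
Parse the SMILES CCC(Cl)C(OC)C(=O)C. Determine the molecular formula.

C7H13ClO2

Walk through each heavy atom and fill implicit hydrogens from standard valence (C 4, N 3, O 2, S 2, halogen 1):
  atom 1: C, bond orders sum to 1 (valence 4) → 3 H
  atom 2: C, bond orders sum to 2 (valence 4) → 2 H
  atom 3: C, bond orders sum to 3 (valence 4) → 1 H
  atom 4: Cl (halogen, monovalent) → 0 H
  atom 5: C, bond orders sum to 3 (valence 4) → 1 H
  atom 6: O, bond orders sum to 2 (valence 2) → 0 H
  atom 7: C, bond orders sum to 1 (valence 4) → 3 H
  atom 8: C, bond orders sum to 4 (valence 4) → 0 H
  atom 9: O, bond orders sum to 2 (valence 2) → 0 H
  atom 10: C, bond orders sum to 1 (valence 4) → 3 H
Totals → C:7, H:13, Cl:1, O:2.
In Hill order: C7H13ClO2.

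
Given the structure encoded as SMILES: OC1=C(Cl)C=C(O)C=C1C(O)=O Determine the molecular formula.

C7H5ClO4

Walk through each heavy atom and fill implicit hydrogens from standard valence (C 4, N 3, O 2, S 2, halogen 1):
  atom 1: O, bond orders sum to 1 (valence 2) → 1 H
  atom 2: C, bond orders sum to 4 (valence 4) → 0 H
  atom 3: C, bond orders sum to 4 (valence 4) → 0 H
  atom 4: Cl (halogen, monovalent) → 0 H
  atom 5: C, bond orders sum to 3 (valence 4) → 1 H
  atom 6: C, bond orders sum to 4 (valence 4) → 0 H
  atom 7: O, bond orders sum to 1 (valence 2) → 1 H
  atom 8: C, bond orders sum to 3 (valence 4) → 1 H
  atom 9: C, bond orders sum to 4 (valence 4) → 0 H
  atom 10: C, bond orders sum to 4 (valence 4) → 0 H
  atom 11: O, bond orders sum to 1 (valence 2) → 1 H
  atom 12: O, bond orders sum to 2 (valence 2) → 0 H
Totals → C:7, H:5, Cl:1, O:4.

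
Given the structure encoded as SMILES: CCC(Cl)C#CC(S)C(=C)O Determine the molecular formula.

C8H11ClOS

Walk through each heavy atom and fill implicit hydrogens from standard valence (C 4, N 3, O 2, S 2, halogen 1):
  atom 1: C, bond orders sum to 1 (valence 4) → 3 H
  atom 2: C, bond orders sum to 2 (valence 4) → 2 H
  atom 3: C, bond orders sum to 3 (valence 4) → 1 H
  atom 4: Cl (halogen, monovalent) → 0 H
  atom 5: C, bond orders sum to 4 (valence 4) → 0 H
  atom 6: C, bond orders sum to 4 (valence 4) → 0 H
  atom 7: C, bond orders sum to 3 (valence 4) → 1 H
  atom 8: S, bond orders sum to 1 (valence 2) → 1 H
  atom 9: C, bond orders sum to 4 (valence 4) → 0 H
  atom 10: C, bond orders sum to 2 (valence 4) → 2 H
  atom 11: O, bond orders sum to 1 (valence 2) → 1 H
Totals → C:8, H:11, Cl:1, O:1, S:1.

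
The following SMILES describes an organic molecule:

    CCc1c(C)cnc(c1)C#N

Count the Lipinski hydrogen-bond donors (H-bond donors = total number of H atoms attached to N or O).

Donors: find every N or O and count the H atoms it carries.
  atom 7 (N): bond orders sum to 3 → 0 H
  atom 11 (N): bond orders sum to 3 → 0 H
Lipinski HBD = 0.

0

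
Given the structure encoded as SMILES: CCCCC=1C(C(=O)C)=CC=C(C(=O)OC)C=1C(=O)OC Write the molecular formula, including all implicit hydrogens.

C16H20O5

Walk through each heavy atom and fill implicit hydrogens from standard valence (C 4, N 3, O 2, S 2, halogen 1):
  atom 1: C, bond orders sum to 1 (valence 4) → 3 H
  atom 2: C, bond orders sum to 2 (valence 4) → 2 H
  atom 3: C, bond orders sum to 2 (valence 4) → 2 H
  atom 4: C, bond orders sum to 2 (valence 4) → 2 H
  atom 5: C, bond orders sum to 4 (valence 4) → 0 H
  atom 6: C, bond orders sum to 4 (valence 4) → 0 H
  atom 7: C, bond orders sum to 4 (valence 4) → 0 H
  atom 8: O, bond orders sum to 2 (valence 2) → 0 H
  atom 9: C, bond orders sum to 1 (valence 4) → 3 H
  atom 10: C, bond orders sum to 3 (valence 4) → 1 H
  atom 11: C, bond orders sum to 3 (valence 4) → 1 H
  atom 12: C, bond orders sum to 4 (valence 4) → 0 H
  atom 13: C, bond orders sum to 4 (valence 4) → 0 H
  atom 14: O, bond orders sum to 2 (valence 2) → 0 H
  atom 15: O, bond orders sum to 2 (valence 2) → 0 H
  atom 16: C, bond orders sum to 1 (valence 4) → 3 H
  atom 17: C, bond orders sum to 4 (valence 4) → 0 H
  atom 18: C, bond orders sum to 4 (valence 4) → 0 H
  atom 19: O, bond orders sum to 2 (valence 2) → 0 H
  atom 20: O, bond orders sum to 2 (valence 2) → 0 H
  atom 21: C, bond orders sum to 1 (valence 4) → 3 H
Totals → C:16, H:20, O:5.
In Hill order: C16H20O5.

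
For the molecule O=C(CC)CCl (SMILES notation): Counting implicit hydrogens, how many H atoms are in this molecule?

Walk through each heavy atom and fill implicit hydrogens from standard valence (C 4, N 3, O 2, S 2, halogen 1):
  atom 1: O, bond orders sum to 2 (valence 2) → 0 H
  atom 2: C, bond orders sum to 4 (valence 4) → 0 H
  atom 3: C, bond orders sum to 2 (valence 4) → 2 H
  atom 4: C, bond orders sum to 1 (valence 4) → 3 H
  atom 5: C, bond orders sum to 2 (valence 4) → 2 H
  atom 6: Cl (halogen, monovalent) → 0 H
Total hydrogens: 7.

7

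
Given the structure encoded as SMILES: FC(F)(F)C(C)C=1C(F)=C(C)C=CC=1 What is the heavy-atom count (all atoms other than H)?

14

Every atom symbol written in the SMILES (organic subset) is one heavy atom; implicit H are not written.
Heavy atoms by element → C:10, F:4.
Total: 14.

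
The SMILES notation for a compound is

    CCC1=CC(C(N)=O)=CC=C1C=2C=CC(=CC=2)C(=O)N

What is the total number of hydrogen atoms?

Walk through each heavy atom and fill implicit hydrogens from standard valence (C 4, N 3, O 2, S 2, halogen 1):
  atom 1: C, bond orders sum to 1 (valence 4) → 3 H
  atom 2: C, bond orders sum to 2 (valence 4) → 2 H
  atom 3: C, bond orders sum to 4 (valence 4) → 0 H
  atom 4: C, bond orders sum to 3 (valence 4) → 1 H
  atom 5: C, bond orders sum to 4 (valence 4) → 0 H
  atom 6: C, bond orders sum to 4 (valence 4) → 0 H
  atom 7: N, bond orders sum to 1 (valence 3) → 2 H
  atom 8: O, bond orders sum to 2 (valence 2) → 0 H
  atom 9: C, bond orders sum to 3 (valence 4) → 1 H
  atom 10: C, bond orders sum to 3 (valence 4) → 1 H
  atom 11: C, bond orders sum to 4 (valence 4) → 0 H
  atom 12: C, bond orders sum to 4 (valence 4) → 0 H
  atom 13: C, bond orders sum to 3 (valence 4) → 1 H
  atom 14: C, bond orders sum to 3 (valence 4) → 1 H
  atom 15: C, bond orders sum to 4 (valence 4) → 0 H
  atom 16: C, bond orders sum to 3 (valence 4) → 1 H
  atom 17: C, bond orders sum to 3 (valence 4) → 1 H
  atom 18: C, bond orders sum to 4 (valence 4) → 0 H
  atom 19: O, bond orders sum to 2 (valence 2) → 0 H
  atom 20: N, bond orders sum to 1 (valence 3) → 2 H
Total hydrogens: 16.

16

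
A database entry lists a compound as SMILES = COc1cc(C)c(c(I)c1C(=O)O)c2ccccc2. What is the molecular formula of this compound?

Walk through each heavy atom and fill implicit hydrogens from standard valence (C 4, N 3, O 2, S 2, halogen 1); for lowercase aromatic atoms, an aromatic c carries 1 H when it has two neighbours and 0 H with three, and aromatic n carries 0 H:
  atom 1: C, bond orders sum to 1 (valence 4) → 3 H
  atom 2: O, bond orders sum to 2 (valence 2) → 0 H
  atom 3: aromatic c, 3 neighbours → 0 H
  atom 4: aromatic c, 2 neighbours → 1 H
  atom 5: aromatic c, 3 neighbours → 0 H
  atom 6: C, bond orders sum to 1 (valence 4) → 3 H
  atom 7: aromatic c, 3 neighbours → 0 H
  atom 8: aromatic c, 3 neighbours → 0 H
  atom 9: I (halogen, monovalent) → 0 H
  atom 10: aromatic c, 3 neighbours → 0 H
  atom 11: C, bond orders sum to 4 (valence 4) → 0 H
  atom 12: O, bond orders sum to 2 (valence 2) → 0 H
  atom 13: O, bond orders sum to 1 (valence 2) → 1 H
  atom 14: aromatic c, 3 neighbours → 0 H
  atom 15: aromatic c, 2 neighbours → 1 H
  atom 16: aromatic c, 2 neighbours → 1 H
  atom 17: aromatic c, 2 neighbours → 1 H
  atom 18: aromatic c, 2 neighbours → 1 H
  atom 19: aromatic c, 2 neighbours → 1 H
Totals → C:15, H:13, I:1, O:3.
In Hill order: C15H13IO3.

C15H13IO3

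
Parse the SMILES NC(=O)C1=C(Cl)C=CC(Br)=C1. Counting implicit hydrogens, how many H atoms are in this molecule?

Walk through each heavy atom and fill implicit hydrogens from standard valence (C 4, N 3, O 2, S 2, halogen 1):
  atom 1: N, bond orders sum to 1 (valence 3) → 2 H
  atom 2: C, bond orders sum to 4 (valence 4) → 0 H
  atom 3: O, bond orders sum to 2 (valence 2) → 0 H
  atom 4: C, bond orders sum to 4 (valence 4) → 0 H
  atom 5: C, bond orders sum to 4 (valence 4) → 0 H
  atom 6: Cl (halogen, monovalent) → 0 H
  atom 7: C, bond orders sum to 3 (valence 4) → 1 H
  atom 8: C, bond orders sum to 3 (valence 4) → 1 H
  atom 9: C, bond orders sum to 4 (valence 4) → 0 H
  atom 10: Br (halogen, monovalent) → 0 H
  atom 11: C, bond orders sum to 3 (valence 4) → 1 H
Total hydrogens: 5.

5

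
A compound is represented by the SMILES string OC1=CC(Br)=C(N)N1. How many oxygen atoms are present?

Scan the SMILES for O atoms (remember two-letter symbols like Cl and Br are single atoms).
Oxygen count: 1.

1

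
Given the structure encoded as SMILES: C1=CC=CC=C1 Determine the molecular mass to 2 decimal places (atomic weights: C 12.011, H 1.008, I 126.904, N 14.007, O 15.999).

First, the molecular formula is C6H6 (counting implicit H from valence).
  C: 6 × 12.011 = 72.066
  H: 6 × 1.008 = 6.048
Sum: 6×12.011 + 6×1.008 = 78.114 → 78.11 g/mol.

78.11 g/mol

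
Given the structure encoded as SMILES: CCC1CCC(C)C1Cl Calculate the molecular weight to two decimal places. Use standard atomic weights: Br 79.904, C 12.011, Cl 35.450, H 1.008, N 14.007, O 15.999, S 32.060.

First, the molecular formula is C8H15Cl (counting implicit H from valence).
  C: 8 × 12.011 = 96.088
  Cl: 1 × 35.450 = 35.450
  H: 15 × 1.008 = 15.120
Sum: 8×12.011 + 1×35.450 + 15×1.008 = 146.658 → 146.66 g/mol.

146.66 g/mol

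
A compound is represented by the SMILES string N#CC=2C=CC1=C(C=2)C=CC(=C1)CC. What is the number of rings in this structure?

In SMILES, each pair of matching ring-closure digits denotes one ring-closing bond; the number of such bonds equals the number of independent rings.
Ring-closure bonds here: 2.

2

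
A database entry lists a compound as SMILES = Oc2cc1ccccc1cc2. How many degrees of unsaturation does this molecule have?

Molecular formula: C10H8O.
DoU = (2C + 2 + N − H − X) / 2, where X is the halogen count and O/S are ignored.
    = (2·10 + 2 + 0 − 8 − 0) / 2 = 14 / 2 = 7.

7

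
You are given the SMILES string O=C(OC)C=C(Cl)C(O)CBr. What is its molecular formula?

Walk through each heavy atom and fill implicit hydrogens from standard valence (C 4, N 3, O 2, S 2, halogen 1):
  atom 1: O, bond orders sum to 2 (valence 2) → 0 H
  atom 2: C, bond orders sum to 4 (valence 4) → 0 H
  atom 3: O, bond orders sum to 2 (valence 2) → 0 H
  atom 4: C, bond orders sum to 1 (valence 4) → 3 H
  atom 5: C, bond orders sum to 3 (valence 4) → 1 H
  atom 6: C, bond orders sum to 4 (valence 4) → 0 H
  atom 7: Cl (halogen, monovalent) → 0 H
  atom 8: C, bond orders sum to 3 (valence 4) → 1 H
  atom 9: O, bond orders sum to 1 (valence 2) → 1 H
  atom 10: C, bond orders sum to 2 (valence 4) → 2 H
  atom 11: Br (halogen, monovalent) → 0 H
Totals → C:6, H:8, Br:1, Cl:1, O:3.
In Hill order: C6H8BrClO3.

C6H8BrClO3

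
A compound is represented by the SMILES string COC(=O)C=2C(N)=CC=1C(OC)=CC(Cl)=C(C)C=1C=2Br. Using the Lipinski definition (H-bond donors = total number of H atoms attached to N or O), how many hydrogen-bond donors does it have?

Donors: find every N or O and count the H atoms it carries.
  atom 2 (O): bond orders sum to 2 → 0 H
  atom 4 (O): bond orders sum to 2 → 0 H
  atom 7 (N): bond orders sum to 1 → 2 H
  atom 11 (O): bond orders sum to 2 → 0 H
Lipinski HBD = 2.

2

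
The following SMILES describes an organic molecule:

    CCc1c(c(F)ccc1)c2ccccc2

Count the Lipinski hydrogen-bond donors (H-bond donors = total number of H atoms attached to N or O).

0

Donors: find every N or O and count the H atoms it carries.
  (no N or O atoms present)
Lipinski HBD = 0.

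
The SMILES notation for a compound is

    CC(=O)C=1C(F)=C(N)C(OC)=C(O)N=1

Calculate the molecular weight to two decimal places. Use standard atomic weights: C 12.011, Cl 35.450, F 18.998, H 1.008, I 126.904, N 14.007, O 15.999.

First, the molecular formula is C8H9FN2O3 (counting implicit H from valence).
  C: 8 × 12.011 = 96.088
  F: 1 × 18.998 = 18.998
  H: 9 × 1.008 = 9.072
  N: 2 × 14.007 = 28.014
  O: 3 × 15.999 = 47.997
Sum: 8×12.011 + 1×18.998 + 9×1.008 + 2×14.007 + 3×15.999 = 200.169 → 200.17 g/mol.

200.17 g/mol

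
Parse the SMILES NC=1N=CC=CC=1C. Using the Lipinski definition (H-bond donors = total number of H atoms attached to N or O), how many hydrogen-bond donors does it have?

2

Donors: find every N or O and count the H atoms it carries.
  atom 1 (N): bond orders sum to 1 → 2 H
  atom 3 (N): bond orders sum to 3 → 0 H
Lipinski HBD = 2.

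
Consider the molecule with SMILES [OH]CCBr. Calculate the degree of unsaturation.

Degree of unsaturation = (number of rings) + (number of π bonds).
Ring closures in the SMILES: 0.
π bonds: none → 0 DoU from unsaturation.
Total DoU = 0 + 0 = 0.

0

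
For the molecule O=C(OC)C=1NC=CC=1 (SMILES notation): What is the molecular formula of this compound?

Walk through each heavy atom and fill implicit hydrogens from standard valence (C 4, N 3, O 2, S 2, halogen 1):
  atom 1: O, bond orders sum to 2 (valence 2) → 0 H
  atom 2: C, bond orders sum to 4 (valence 4) → 0 H
  atom 3: O, bond orders sum to 2 (valence 2) → 0 H
  atom 4: C, bond orders sum to 1 (valence 4) → 3 H
  atom 5: C, bond orders sum to 4 (valence 4) → 0 H
  atom 6: N, bond orders sum to 2 (valence 3) → 1 H
  atom 7: C, bond orders sum to 3 (valence 4) → 1 H
  atom 8: C, bond orders sum to 3 (valence 4) → 1 H
  atom 9: C, bond orders sum to 3 (valence 4) → 1 H
Totals → C:6, H:7, N:1, O:2.

C6H7NO2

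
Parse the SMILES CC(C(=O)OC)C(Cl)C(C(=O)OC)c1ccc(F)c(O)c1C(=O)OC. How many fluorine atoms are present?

1

Scan the SMILES for F atoms (remember two-letter symbols like Cl and Br are single atoms).
Fluorine count: 1.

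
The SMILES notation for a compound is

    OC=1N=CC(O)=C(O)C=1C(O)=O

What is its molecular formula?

C6H5NO5

Walk through each heavy atom and fill implicit hydrogens from standard valence (C 4, N 3, O 2, S 2, halogen 1):
  atom 1: O, bond orders sum to 1 (valence 2) → 1 H
  atom 2: C, bond orders sum to 4 (valence 4) → 0 H
  atom 3: N, bond orders sum to 3 (valence 3) → 0 H
  atom 4: C, bond orders sum to 3 (valence 4) → 1 H
  atom 5: C, bond orders sum to 4 (valence 4) → 0 H
  atom 6: O, bond orders sum to 1 (valence 2) → 1 H
  atom 7: C, bond orders sum to 4 (valence 4) → 0 H
  atom 8: O, bond orders sum to 1 (valence 2) → 1 H
  atom 9: C, bond orders sum to 4 (valence 4) → 0 H
  atom 10: C, bond orders sum to 4 (valence 4) → 0 H
  atom 11: O, bond orders sum to 1 (valence 2) → 1 H
  atom 12: O, bond orders sum to 2 (valence 2) → 0 H
Totals → C:6, H:5, N:1, O:5.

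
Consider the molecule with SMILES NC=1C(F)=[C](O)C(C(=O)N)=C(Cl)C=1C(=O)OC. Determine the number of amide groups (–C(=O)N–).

1

The amide motif appears at heavy-atom position 8 in the SMILES.
Other groups present: 1 ester, 1 hydroxyl, 1 primary amine.
Amide count: 1.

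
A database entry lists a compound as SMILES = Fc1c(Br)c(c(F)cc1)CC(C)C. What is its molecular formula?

Walk through each heavy atom and fill implicit hydrogens from standard valence (C 4, N 3, O 2, S 2, halogen 1); for lowercase aromatic atoms, an aromatic c carries 1 H when it has two neighbours and 0 H with three, and aromatic n carries 0 H:
  atom 1: F (halogen, monovalent) → 0 H
  atom 2: aromatic c, 3 neighbours → 0 H
  atom 3: aromatic c, 3 neighbours → 0 H
  atom 4: Br (halogen, monovalent) → 0 H
  atom 5: aromatic c, 3 neighbours → 0 H
  atom 6: aromatic c, 3 neighbours → 0 H
  atom 7: F (halogen, monovalent) → 0 H
  atom 8: aromatic c, 2 neighbours → 1 H
  atom 9: aromatic c, 2 neighbours → 1 H
  atom 10: C, bond orders sum to 2 (valence 4) → 2 H
  atom 11: C, bond orders sum to 3 (valence 4) → 1 H
  atom 12: C, bond orders sum to 1 (valence 4) → 3 H
  atom 13: C, bond orders sum to 1 (valence 4) → 3 H
Totals → C:10, H:11, Br:1, F:2.

C10H11BrF2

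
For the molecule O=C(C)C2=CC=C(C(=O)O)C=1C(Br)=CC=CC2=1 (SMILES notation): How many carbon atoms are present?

Count every carbon token in the SMILES (each C, including those in ring-closure positions and inside branches).
Carbon count: 13.

13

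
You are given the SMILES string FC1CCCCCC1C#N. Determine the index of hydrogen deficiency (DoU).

3

Degree of unsaturation = (number of rings) + (number of π bonds).
Ring closures in the SMILES: 1.
π bonds: 1 triple bond (each 2 DoU) → 2 DoU from unsaturation.
Total DoU = 1 + 2 = 3.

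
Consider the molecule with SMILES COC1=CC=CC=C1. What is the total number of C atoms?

7

Count every carbon token in the SMILES (each C, including those in ring-closure positions and inside branches).
Carbon count: 7.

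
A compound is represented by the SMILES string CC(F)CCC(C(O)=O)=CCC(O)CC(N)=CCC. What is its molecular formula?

C14H24FNO3

Walk through each heavy atom and fill implicit hydrogens from standard valence (C 4, N 3, O 2, S 2, halogen 1):
  atom 1: C, bond orders sum to 1 (valence 4) → 3 H
  atom 2: C, bond orders sum to 3 (valence 4) → 1 H
  atom 3: F (halogen, monovalent) → 0 H
  atom 4: C, bond orders sum to 2 (valence 4) → 2 H
  atom 5: C, bond orders sum to 2 (valence 4) → 2 H
  atom 6: C, bond orders sum to 4 (valence 4) → 0 H
  atom 7: C, bond orders sum to 4 (valence 4) → 0 H
  atom 8: O, bond orders sum to 1 (valence 2) → 1 H
  atom 9: O, bond orders sum to 2 (valence 2) → 0 H
  atom 10: C, bond orders sum to 3 (valence 4) → 1 H
  atom 11: C, bond orders sum to 2 (valence 4) → 2 H
  atom 12: C, bond orders sum to 3 (valence 4) → 1 H
  atom 13: O, bond orders sum to 1 (valence 2) → 1 H
  atom 14: C, bond orders sum to 2 (valence 4) → 2 H
  atom 15: C, bond orders sum to 4 (valence 4) → 0 H
  atom 16: N, bond orders sum to 1 (valence 3) → 2 H
  atom 17: C, bond orders sum to 3 (valence 4) → 1 H
  atom 18: C, bond orders sum to 2 (valence 4) → 2 H
  atom 19: C, bond orders sum to 1 (valence 4) → 3 H
Totals → C:14, H:24, F:1, N:1, O:3.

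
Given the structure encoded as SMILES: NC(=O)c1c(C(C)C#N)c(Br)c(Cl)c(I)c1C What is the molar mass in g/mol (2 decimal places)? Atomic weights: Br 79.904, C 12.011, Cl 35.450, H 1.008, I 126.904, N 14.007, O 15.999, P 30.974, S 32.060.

427.46 g/mol

First, the molecular formula is C11H9BrClIN2O (counting implicit H from valence).
  Br: 1 × 79.904 = 79.904
  C: 11 × 12.011 = 132.121
  Cl: 1 × 35.450 = 35.450
  H: 9 × 1.008 = 9.072
  I: 1 × 126.904 = 126.904
  N: 2 × 14.007 = 28.014
  O: 1 × 15.999 = 15.999
Sum: 1×79.904 + 11×12.011 + 1×35.450 + 9×1.008 + 1×126.904 + 2×14.007 + 1×15.999 = 427.464 → 427.46 g/mol.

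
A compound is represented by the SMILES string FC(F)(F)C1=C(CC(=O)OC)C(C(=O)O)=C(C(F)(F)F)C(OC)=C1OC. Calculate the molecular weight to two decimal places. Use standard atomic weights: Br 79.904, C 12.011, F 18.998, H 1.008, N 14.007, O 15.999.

390.23 g/mol

First, the molecular formula is C14H12F6O6 (counting implicit H from valence).
  C: 14 × 12.011 = 168.154
  F: 6 × 18.998 = 113.988
  H: 12 × 1.008 = 12.096
  O: 6 × 15.999 = 95.994
Sum: 14×12.011 + 6×18.998 + 12×1.008 + 6×15.999 = 390.232 → 390.23 g/mol.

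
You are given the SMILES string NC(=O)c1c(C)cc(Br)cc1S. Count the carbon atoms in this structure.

Count every carbon token in the SMILES (each C, including those in ring-closure positions and inside branches).
Carbon count: 8.

8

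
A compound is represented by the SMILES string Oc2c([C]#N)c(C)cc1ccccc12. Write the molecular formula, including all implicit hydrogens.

C12H9NO

Walk through each heavy atom and fill implicit hydrogens from standard valence (C 4, N 3, O 2, S 2, halogen 1); for lowercase aromatic atoms, an aromatic c carries 1 H when it has two neighbours and 0 H with three, and aromatic n carries 0 H:
  atom 1: O, bond orders sum to 1 (valence 2) → 1 H
  atom 2: aromatic c, 3 neighbours → 0 H
  atom 3: aromatic c, 3 neighbours → 0 H
  atom 4: C with explicit H count 0
  atom 5: N, bond orders sum to 3 (valence 3) → 0 H
  atom 6: aromatic c, 3 neighbours → 0 H
  atom 7: C, bond orders sum to 1 (valence 4) → 3 H
  atom 8: aromatic c, 2 neighbours → 1 H
  atom 9: aromatic c, 3 neighbours → 0 H
  atom 10: aromatic c, 2 neighbours → 1 H
  atom 11: aromatic c, 2 neighbours → 1 H
  atom 12: aromatic c, 2 neighbours → 1 H
  atom 13: aromatic c, 2 neighbours → 1 H
  atom 14: aromatic c, 3 neighbours → 0 H
Totals → C:12, H:9, N:1, O:1.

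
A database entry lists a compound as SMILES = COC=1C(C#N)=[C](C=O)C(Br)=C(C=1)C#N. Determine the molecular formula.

C10H5BrN2O2

Walk through each heavy atom and fill implicit hydrogens from standard valence (C 4, N 3, O 2, S 2, halogen 1):
  atom 1: C, bond orders sum to 1 (valence 4) → 3 H
  atom 2: O, bond orders sum to 2 (valence 2) → 0 H
  atom 3: C, bond orders sum to 4 (valence 4) → 0 H
  atom 4: C, bond orders sum to 4 (valence 4) → 0 H
  atom 5: C, bond orders sum to 4 (valence 4) → 0 H
  atom 6: N, bond orders sum to 3 (valence 3) → 0 H
  atom 7: C with explicit H count 0
  atom 8: C, bond orders sum to 3 (valence 4) → 1 H
  atom 9: O, bond orders sum to 2 (valence 2) → 0 H
  atom 10: C, bond orders sum to 4 (valence 4) → 0 H
  atom 11: Br (halogen, monovalent) → 0 H
  atom 12: C, bond orders sum to 4 (valence 4) → 0 H
  atom 13: C, bond orders sum to 3 (valence 4) → 1 H
  atom 14: C, bond orders sum to 4 (valence 4) → 0 H
  atom 15: N, bond orders sum to 3 (valence 3) → 0 H
Totals → C:10, H:5, Br:1, N:2, O:2.
In Hill order: C10H5BrN2O2.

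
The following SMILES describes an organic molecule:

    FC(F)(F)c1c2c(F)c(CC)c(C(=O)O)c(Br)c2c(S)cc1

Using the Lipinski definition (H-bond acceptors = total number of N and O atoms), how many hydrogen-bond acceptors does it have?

2

N atoms: 0; O atoms: 2.
Lipinski HBA = 0 + 2 = 2.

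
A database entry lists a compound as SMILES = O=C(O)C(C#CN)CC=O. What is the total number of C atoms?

Count every carbon token in the SMILES (each C, including those in ring-closure positions and inside branches).
Carbon count: 6.

6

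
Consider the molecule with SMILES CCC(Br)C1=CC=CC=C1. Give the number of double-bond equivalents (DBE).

Degree of unsaturation = (number of rings) + (number of π bonds).
Ring closures in the SMILES: 1.
π bonds: 3 double bonds (each 1 DoU) → 3 DoU from unsaturation.
Total DoU = 1 + 3 = 4.

4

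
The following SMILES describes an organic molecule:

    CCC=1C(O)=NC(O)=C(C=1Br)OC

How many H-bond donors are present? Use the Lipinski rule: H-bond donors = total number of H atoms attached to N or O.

Donors: find every N or O and count the H atoms it carries.
  atom 5 (O): bond orders sum to 1 → 1 H
  atom 6 (N): bond orders sum to 3 → 0 H
  atom 8 (O): bond orders sum to 1 → 1 H
  atom 12 (O): bond orders sum to 2 → 0 H
Lipinski HBD = 2.

2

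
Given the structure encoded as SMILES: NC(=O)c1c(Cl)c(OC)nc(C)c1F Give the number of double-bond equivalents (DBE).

Molecular formula: C8H8ClFN2O2.
DoU = (2C + 2 + N − H − X) / 2, where X is the halogen count and O/S are ignored.
    = (2·8 + 2 + 2 − 8 − 2) / 2 = 10 / 2 = 5.

5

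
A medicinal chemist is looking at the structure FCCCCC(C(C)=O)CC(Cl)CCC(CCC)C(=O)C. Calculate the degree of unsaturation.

2

Degree of unsaturation = (number of rings) + (number of π bonds).
Ring closures in the SMILES: 0.
π bonds: 2 double bonds (each 1 DoU) → 2 DoU from unsaturation.
Total DoU = 0 + 2 = 2.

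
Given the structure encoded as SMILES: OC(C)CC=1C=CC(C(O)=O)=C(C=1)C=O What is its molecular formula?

Walk through each heavy atom and fill implicit hydrogens from standard valence (C 4, N 3, O 2, S 2, halogen 1):
  atom 1: O, bond orders sum to 1 (valence 2) → 1 H
  atom 2: C, bond orders sum to 3 (valence 4) → 1 H
  atom 3: C, bond orders sum to 1 (valence 4) → 3 H
  atom 4: C, bond orders sum to 2 (valence 4) → 2 H
  atom 5: C, bond orders sum to 4 (valence 4) → 0 H
  atom 6: C, bond orders sum to 3 (valence 4) → 1 H
  atom 7: C, bond orders sum to 3 (valence 4) → 1 H
  atom 8: C, bond orders sum to 4 (valence 4) → 0 H
  atom 9: C, bond orders sum to 4 (valence 4) → 0 H
  atom 10: O, bond orders sum to 1 (valence 2) → 1 H
  atom 11: O, bond orders sum to 2 (valence 2) → 0 H
  atom 12: C, bond orders sum to 4 (valence 4) → 0 H
  atom 13: C, bond orders sum to 3 (valence 4) → 1 H
  atom 14: C, bond orders sum to 3 (valence 4) → 1 H
  atom 15: O, bond orders sum to 2 (valence 2) → 0 H
Totals → C:11, H:12, O:4.

C11H12O4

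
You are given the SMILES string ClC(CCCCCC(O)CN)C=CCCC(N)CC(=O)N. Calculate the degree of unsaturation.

2

Molecular formula: C15H30ClN3O2.
DoU = (2C + 2 + N − H − X) / 2, where X is the halogen count and O/S are ignored.
    = (2·15 + 2 + 3 − 30 − 1) / 2 = 4 / 2 = 2.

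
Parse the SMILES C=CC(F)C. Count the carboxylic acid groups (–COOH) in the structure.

0

Scan the SMILES for the carboxylic acid motif — none present.
Groups that are present: 1 alkene.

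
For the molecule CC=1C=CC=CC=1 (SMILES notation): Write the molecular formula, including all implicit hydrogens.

C7H8

Walk through each heavy atom and fill implicit hydrogens from standard valence (C 4, N 3, O 2, S 2, halogen 1):
  atom 1: C, bond orders sum to 1 (valence 4) → 3 H
  atom 2: C, bond orders sum to 4 (valence 4) → 0 H
  atom 3: C, bond orders sum to 3 (valence 4) → 1 H
  atom 4: C, bond orders sum to 3 (valence 4) → 1 H
  atom 5: C, bond orders sum to 3 (valence 4) → 1 H
  atom 6: C, bond orders sum to 3 (valence 4) → 1 H
  atom 7: C, bond orders sum to 3 (valence 4) → 1 H
Totals → C:7, H:8.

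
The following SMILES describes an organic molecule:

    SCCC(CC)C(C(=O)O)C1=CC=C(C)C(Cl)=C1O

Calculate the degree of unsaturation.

Degree of unsaturation = (number of rings) + (number of π bonds).
Ring closures in the SMILES: 1.
π bonds: 4 double bonds (each 1 DoU) → 4 DoU from unsaturation.
Total DoU = 1 + 4 = 5.

5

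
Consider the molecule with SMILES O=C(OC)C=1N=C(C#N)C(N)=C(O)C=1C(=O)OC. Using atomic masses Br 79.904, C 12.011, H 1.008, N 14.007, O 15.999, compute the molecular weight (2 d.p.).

251.20 g/mol

First, the molecular formula is C10H9N3O5 (counting implicit H from valence).
  C: 10 × 12.011 = 120.110
  H: 9 × 1.008 = 9.072
  N: 3 × 14.007 = 42.021
  O: 5 × 15.999 = 79.995
Sum: 10×12.011 + 9×1.008 + 3×14.007 + 5×15.999 = 251.198 → 251.20 g/mol.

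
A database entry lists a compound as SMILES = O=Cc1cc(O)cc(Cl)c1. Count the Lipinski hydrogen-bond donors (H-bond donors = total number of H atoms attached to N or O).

Donors: find every N or O and count the H atoms it carries.
  atom 1 (O): bond orders sum to 2 → 0 H
  atom 6 (O): bond orders sum to 1 → 1 H
Lipinski HBD = 1.

1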